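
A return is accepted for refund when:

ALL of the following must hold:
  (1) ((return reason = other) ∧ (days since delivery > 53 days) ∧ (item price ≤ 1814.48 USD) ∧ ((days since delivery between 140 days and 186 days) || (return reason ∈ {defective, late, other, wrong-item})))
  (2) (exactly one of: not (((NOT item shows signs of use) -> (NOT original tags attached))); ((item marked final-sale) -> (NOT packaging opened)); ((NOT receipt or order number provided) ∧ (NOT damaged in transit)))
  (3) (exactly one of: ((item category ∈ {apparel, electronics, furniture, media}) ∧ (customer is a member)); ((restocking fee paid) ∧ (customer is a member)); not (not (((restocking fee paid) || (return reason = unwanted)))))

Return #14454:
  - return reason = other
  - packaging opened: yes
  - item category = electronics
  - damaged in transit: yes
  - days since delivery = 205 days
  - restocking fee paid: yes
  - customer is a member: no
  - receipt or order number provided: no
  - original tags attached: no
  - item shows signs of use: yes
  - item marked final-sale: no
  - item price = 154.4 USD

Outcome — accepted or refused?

Accepted

Atomic conditions:
  return reason = other: other == other is true
  days since delivery > 53 days: 205 > 53 is true
  item price ≤ 1814.48 USD: 154.4 ≤ 1814.48 is true
  days since delivery between 140 days and 186 days: 205 in [140, 186] is false
  return reason ∈ {defective, late, other, wrong-item}: other is in the set → true
  NOT item shows signs of use: yes → false
  NOT original tags attached: no → true
  item marked final-sale: no → false
  NOT packaging opened: yes → false
  NOT receipt or order number provided: no → true
  NOT damaged in transit: yes → false
  item category ∈ {apparel, electronics, furniture, media}: electronics is in the set → true
  customer is a member: no → false
  restocking fee paid: yes → true
  return reason = unwanted: other == unwanted is false
Combine:
[1.4] false OR true = true
[1] true AND true AND true AND true = true
[2.1.1] false → true (antecedent false ⇒ implication holds) = true
[2.1] NOT true = false
[2.2] false → false (antecedent false ⇒ implication holds) = true
[2.3] true AND false = false
[2] exactly-one(false, true, false) = true
[3.1] true AND false = false
[3.2] true AND false = false
[3.3.1.1] true OR false = true
[3.3.1] NOT true = false
[3.3] NOT false = true
[3] exactly-one(false, false, true) = true
[root] true AND true AND true = true
Overall: true → accepted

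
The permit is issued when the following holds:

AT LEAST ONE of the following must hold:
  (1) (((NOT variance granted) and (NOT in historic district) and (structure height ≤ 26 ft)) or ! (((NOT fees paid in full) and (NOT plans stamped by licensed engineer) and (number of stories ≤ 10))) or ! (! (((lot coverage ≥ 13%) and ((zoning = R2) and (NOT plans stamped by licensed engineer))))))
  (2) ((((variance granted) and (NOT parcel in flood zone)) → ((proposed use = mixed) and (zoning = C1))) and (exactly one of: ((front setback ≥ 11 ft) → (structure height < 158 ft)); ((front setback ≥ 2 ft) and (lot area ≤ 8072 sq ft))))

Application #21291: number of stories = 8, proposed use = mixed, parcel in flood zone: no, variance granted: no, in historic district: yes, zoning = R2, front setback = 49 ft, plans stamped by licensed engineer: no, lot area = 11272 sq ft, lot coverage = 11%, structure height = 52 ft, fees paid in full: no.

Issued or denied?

Issued

Atomic conditions:
  NOT variance granted: no → true
  NOT in historic district: yes → false
  structure height ≤ 26 ft: 52 ≤ 26 is false
  NOT fees paid in full: no → true
  NOT plans stamped by licensed engineer: no → true
  number of stories ≤ 10: 8 ≤ 10 is true
  lot coverage ≥ 13%: 11 ≥ 13 is false
  zoning = R2: R2 == R2 is true
  variance granted: no → false
  NOT parcel in flood zone: no → true
  proposed use = mixed: mixed == mixed is true
  zoning = C1: R2 == C1 is false
  front setback ≥ 11 ft: 49 ≥ 11 is true
  structure height < 158 ft: 52 < 158 is true
  front setback ≥ 2 ft: 49 ≥ 2 is true
  lot area ≤ 8072 sq ft: 11272 ≤ 8072 is false
Combine:
[1.1] true AND false AND false = false
[1.2.1] true AND true AND true = true
[1.2] NOT true = false
[1.3.1.1.2] true AND true = true
[1.3.1.1] false AND true = false
[1.3.1] NOT false = true
[1.3] NOT true = false
[1] false OR false OR false = false
[2.1.1] false AND true = false
[2.1.2] true AND false = false
[2.1] false → false (antecedent false ⇒ implication holds) = true
[2.2.1] true → true = true
[2.2.2] true AND false = false
[2.2] exactly-one(true, false) = true
[2] true AND true = true
[root] false OR true = true
Overall: true → issued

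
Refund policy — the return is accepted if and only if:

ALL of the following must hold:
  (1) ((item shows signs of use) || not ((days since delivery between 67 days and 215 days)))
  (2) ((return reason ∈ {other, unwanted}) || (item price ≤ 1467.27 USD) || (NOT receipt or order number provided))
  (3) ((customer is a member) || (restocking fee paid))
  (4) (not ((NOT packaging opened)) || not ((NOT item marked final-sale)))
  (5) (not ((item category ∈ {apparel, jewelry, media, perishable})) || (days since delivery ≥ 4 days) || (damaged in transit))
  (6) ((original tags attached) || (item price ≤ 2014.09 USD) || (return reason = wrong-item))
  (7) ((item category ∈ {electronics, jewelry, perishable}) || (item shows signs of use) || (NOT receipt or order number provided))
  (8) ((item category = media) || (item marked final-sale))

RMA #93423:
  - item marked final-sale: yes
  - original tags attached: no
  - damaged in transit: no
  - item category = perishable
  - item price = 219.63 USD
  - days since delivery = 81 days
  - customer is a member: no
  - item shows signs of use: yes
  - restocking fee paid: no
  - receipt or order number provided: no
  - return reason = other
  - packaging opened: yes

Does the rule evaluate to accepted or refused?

Atomic conditions:
  item shows signs of use: yes → true
  days since delivery between 67 days and 215 days: 81 in [67, 215] is true
  return reason ∈ {other, unwanted}: other is in the set → true
  item price ≤ 1467.27 USD: 219.63 ≤ 1467.27 is true
  NOT receipt or order number provided: no → true
  customer is a member: no → false
  restocking fee paid: no → false
  NOT packaging opened: yes → false
  NOT item marked final-sale: yes → false
  item category ∈ {apparel, jewelry, media, perishable}: perishable is in the set → true
  days since delivery ≥ 4 days: 81 ≥ 4 is true
  damaged in transit: no → false
  original tags attached: no → false
  item price ≤ 2014.09 USD: 219.63 ≤ 2014.09 is true
  return reason = wrong-item: other == wrong-item is false
  item category ∈ {electronics, jewelry, perishable}: perishable is in the set → true
  item category = media: perishable == media is false
  item marked final-sale: yes → true
Combine:
[1.2] NOT true = false
[1] true OR false = true
[2] true OR true OR true = true
[3] false OR false = false
[4.1] NOT false = true
[4.2] NOT false = true
[4] true OR true = true
[5.1] NOT true = false
[5] false OR true OR false = true
[6] false OR true OR false = true
[7] true OR true OR true = true
[8] false OR true = true
[root] true AND true AND false AND true AND true AND true AND true AND true = false
Overall: false → refused

Refused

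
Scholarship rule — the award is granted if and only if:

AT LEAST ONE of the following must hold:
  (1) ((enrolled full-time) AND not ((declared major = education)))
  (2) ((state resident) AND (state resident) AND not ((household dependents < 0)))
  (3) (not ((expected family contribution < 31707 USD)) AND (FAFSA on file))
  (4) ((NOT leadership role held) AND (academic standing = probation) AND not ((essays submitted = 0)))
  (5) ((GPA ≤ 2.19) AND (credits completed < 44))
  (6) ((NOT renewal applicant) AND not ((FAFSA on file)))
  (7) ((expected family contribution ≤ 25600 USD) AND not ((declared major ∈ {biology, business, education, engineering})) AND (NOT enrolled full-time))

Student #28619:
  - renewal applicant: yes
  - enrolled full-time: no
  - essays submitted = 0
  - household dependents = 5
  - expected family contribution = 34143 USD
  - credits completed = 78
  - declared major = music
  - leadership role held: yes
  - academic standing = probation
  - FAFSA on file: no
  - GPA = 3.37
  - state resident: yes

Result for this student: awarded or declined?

Atomic conditions:
  enrolled full-time: no → false
  declared major = education: music == education is false
  state resident: yes → true
  household dependents < 0: 5 < 0 is false
  expected family contribution < 31707 USD: 34143 < 31707 is false
  FAFSA on file: no → false
  NOT leadership role held: yes → false
  academic standing = probation: probation == probation is true
  essays submitted = 0: 0 == 0 is true
  GPA ≤ 2.19: 3.37 ≤ 2.19 is false
  credits completed < 44: 78 < 44 is false
  NOT renewal applicant: yes → false
  expected family contribution ≤ 25600 USD: 34143 ≤ 25600 is false
  declared major ∈ {biology, business, education, engineering}: music is not in the set → false
  NOT enrolled full-time: no → true
Combine:
[1.2] NOT false = true
[1] false AND true = false
[2.3] NOT false = true
[2] true AND true AND true = true
[3.1] NOT false = true
[3] true AND false = false
[4.3] NOT true = false
[4] false AND true AND false = false
[5] false AND false = false
[6.2] NOT false = true
[6] false AND true = false
[7.2] NOT false = true
[7] false AND true AND true = false
[root] false OR true OR false OR false OR false OR false OR false = true
Overall: true → awarded

Awarded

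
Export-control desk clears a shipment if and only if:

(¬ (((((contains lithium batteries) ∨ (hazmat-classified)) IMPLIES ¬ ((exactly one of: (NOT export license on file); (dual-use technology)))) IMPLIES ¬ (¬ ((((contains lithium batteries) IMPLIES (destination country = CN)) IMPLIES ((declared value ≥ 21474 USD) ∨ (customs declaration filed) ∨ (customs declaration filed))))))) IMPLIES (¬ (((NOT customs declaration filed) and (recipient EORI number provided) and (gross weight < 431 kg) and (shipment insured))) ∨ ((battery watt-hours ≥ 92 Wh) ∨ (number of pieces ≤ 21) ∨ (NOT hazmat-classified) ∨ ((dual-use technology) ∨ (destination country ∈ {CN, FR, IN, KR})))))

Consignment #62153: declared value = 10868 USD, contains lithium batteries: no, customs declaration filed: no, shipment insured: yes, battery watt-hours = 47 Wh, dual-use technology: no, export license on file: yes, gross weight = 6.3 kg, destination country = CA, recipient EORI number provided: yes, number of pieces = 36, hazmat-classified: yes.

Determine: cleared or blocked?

Blocked

Atomic conditions:
  contains lithium batteries: no → false
  hazmat-classified: yes → true
  NOT export license on file: yes → false
  dual-use technology: no → false
  destination country = CN: CA == CN is false
  declared value ≥ 21474 USD: 10868 ≥ 21474 is false
  customs declaration filed: no → false
  NOT customs declaration filed: no → true
  recipient EORI number provided: yes → true
  gross weight < 431 kg: 6.3 < 431 is true
  shipment insured: yes → true
  battery watt-hours ≥ 92 Wh: 47 ≥ 92 is false
  number of pieces ≤ 21: 36 ≤ 21 is false
  NOT hazmat-classified: yes → false
  destination country ∈ {CN, FR, IN, KR}: CA is not in the set → false
Combine:
[1.1.1.1] false OR true = true
[1.1.1.2.1] exactly-one(false, false) = false
[1.1.1.2] NOT false = true
[1.1.1] true → true = true
[1.1.2.1.1.1] false → false (antecedent false ⇒ implication holds) = true
[1.1.2.1.1.2] false OR false OR false = false
[1.1.2.1.1] true → false = false
[1.1.2.1] NOT false = true
[1.1.2] NOT true = false
[1.1] true → false = false
[1] NOT false = true
[2.1.1] true AND true AND true AND true = true
[2.1] NOT true = false
[2.2.4] false OR false = false
[2.2] false OR false OR false OR false = false
[2] false OR false = false
[root] true → false = false
Overall: false → blocked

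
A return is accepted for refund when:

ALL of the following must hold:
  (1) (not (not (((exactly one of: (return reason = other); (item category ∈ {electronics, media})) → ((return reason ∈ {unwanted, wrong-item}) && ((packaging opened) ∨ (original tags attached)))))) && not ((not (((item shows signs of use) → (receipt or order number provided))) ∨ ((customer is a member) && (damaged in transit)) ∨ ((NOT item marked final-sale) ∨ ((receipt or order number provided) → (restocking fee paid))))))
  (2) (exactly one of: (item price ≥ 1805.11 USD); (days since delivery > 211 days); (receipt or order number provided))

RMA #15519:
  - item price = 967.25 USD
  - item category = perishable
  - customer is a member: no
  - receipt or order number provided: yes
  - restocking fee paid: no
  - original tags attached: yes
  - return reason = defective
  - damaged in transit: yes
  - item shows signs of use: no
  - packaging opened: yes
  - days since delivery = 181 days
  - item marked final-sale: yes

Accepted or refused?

Accepted

Atomic conditions:
  return reason = other: defective == other is false
  item category ∈ {electronics, media}: perishable is not in the set → false
  return reason ∈ {unwanted, wrong-item}: defective is not in the set → false
  packaging opened: yes → true
  original tags attached: yes → true
  item shows signs of use: no → false
  receipt or order number provided: yes → true
  customer is a member: no → false
  damaged in transit: yes → true
  NOT item marked final-sale: yes → false
  restocking fee paid: no → false
  item price ≥ 1805.11 USD: 967.25 ≥ 1805.11 is false
  days since delivery > 211 days: 181 > 211 is false
Combine:
[1.1.1.1.1] exactly-one(false, false) = false
[1.1.1.1.2.2] true OR true = true
[1.1.1.1.2] false AND true = false
[1.1.1.1] false → false (antecedent false ⇒ implication holds) = true
[1.1.1] NOT true = false
[1.1] NOT false = true
[1.2.1.1.1] false → true (antecedent false ⇒ implication holds) = true
[1.2.1.1] NOT true = false
[1.2.1.2] false AND true = false
[1.2.1.3.2] true → false = false
[1.2.1.3] false OR false = false
[1.2.1] false OR false OR false = false
[1.2] NOT false = true
[1] true AND true = true
[2] exactly-one(false, false, true) = true
[root] true AND true = true
Overall: true → accepted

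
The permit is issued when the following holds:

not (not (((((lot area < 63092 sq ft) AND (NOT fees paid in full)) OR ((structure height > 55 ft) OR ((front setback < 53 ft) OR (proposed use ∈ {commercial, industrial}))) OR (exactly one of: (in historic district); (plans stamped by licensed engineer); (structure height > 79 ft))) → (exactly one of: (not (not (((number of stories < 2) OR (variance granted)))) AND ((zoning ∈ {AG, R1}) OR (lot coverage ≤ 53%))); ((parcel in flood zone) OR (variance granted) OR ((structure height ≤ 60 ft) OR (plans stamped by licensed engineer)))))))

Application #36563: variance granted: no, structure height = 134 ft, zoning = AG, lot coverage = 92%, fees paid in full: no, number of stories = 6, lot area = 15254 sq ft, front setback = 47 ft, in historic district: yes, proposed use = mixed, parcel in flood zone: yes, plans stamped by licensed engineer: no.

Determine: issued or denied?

Issued

Atomic conditions:
  lot area < 63092 sq ft: 15254 < 63092 is true
  NOT fees paid in full: no → true
  structure height > 55 ft: 134 > 55 is true
  front setback < 53 ft: 47 < 53 is true
  proposed use ∈ {commercial, industrial}: mixed is not in the set → false
  in historic district: yes → true
  plans stamped by licensed engineer: no → false
  structure height > 79 ft: 134 > 79 is true
  number of stories < 2: 6 < 2 is false
  variance granted: no → false
  zoning ∈ {AG, R1}: AG is in the set → true
  lot coverage ≤ 53%: 92 ≤ 53 is false
  parcel in flood zone: yes → true
  structure height ≤ 60 ft: 134 ≤ 60 is false
Combine:
[1.1.1.1] true AND true = true
[1.1.1.2.2] true OR false = true
[1.1.1.2] true OR true = true
[1.1.1.3] exactly-one(true, false, true) = false
[1.1.1] true OR true OR false = true
[1.1.2.1.1.1.1] false OR false = false
[1.1.2.1.1.1] NOT false = true
[1.1.2.1.1] NOT true = false
[1.1.2.1.2] true OR false = true
[1.1.2.1] false AND true = false
[1.1.2.2.3] false OR false = false
[1.1.2.2] true OR false OR false = true
[1.1.2] exactly-one(false, true) = true
[1.1] true → true = true
[1] NOT true = false
[root] NOT false = true
Overall: true → issued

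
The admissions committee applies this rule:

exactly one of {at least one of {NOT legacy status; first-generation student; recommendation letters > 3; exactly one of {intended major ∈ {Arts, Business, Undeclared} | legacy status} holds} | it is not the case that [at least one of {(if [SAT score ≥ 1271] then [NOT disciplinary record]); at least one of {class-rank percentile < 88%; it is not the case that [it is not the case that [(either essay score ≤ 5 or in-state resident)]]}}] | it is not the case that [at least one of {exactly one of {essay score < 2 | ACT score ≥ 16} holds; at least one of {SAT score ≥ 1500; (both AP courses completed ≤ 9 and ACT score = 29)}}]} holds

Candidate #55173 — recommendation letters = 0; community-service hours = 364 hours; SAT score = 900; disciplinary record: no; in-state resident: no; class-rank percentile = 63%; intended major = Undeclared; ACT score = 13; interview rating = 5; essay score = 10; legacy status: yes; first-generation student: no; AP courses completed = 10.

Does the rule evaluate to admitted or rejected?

Atomic conditions:
  NOT legacy status: yes → false
  first-generation student: no → false
  recommendation letters > 3: 0 > 3 is false
  intended major ∈ {Arts, Business, Undeclared}: Undeclared is in the set → true
  legacy status: yes → true
  SAT score ≥ 1271: 900 ≥ 1271 is false
  NOT disciplinary record: no → true
  class-rank percentile < 88%: 63 < 88 is true
  essay score ≤ 5: 10 ≤ 5 is false
  in-state resident: no → false
  essay score < 2: 10 < 2 is false
  ACT score ≥ 16: 13 ≥ 16 is false
  SAT score ≥ 1500: 900 ≥ 1500 is false
  AP courses completed ≤ 9: 10 ≤ 9 is false
  ACT score = 29: 13 == 29 is false
Combine:
[1.4] exactly-one(true, true) = false
[1] false OR false OR false OR false = false
[2.1.1] false → true (antecedent false ⇒ implication holds) = true
[2.1.2.2.1.1] false OR false = false
[2.1.2.2.1] NOT false = true
[2.1.2.2] NOT true = false
[2.1.2] true OR false = true
[2.1] true OR true = true
[2] NOT true = false
[3.1.1] exactly-one(false, false) = false
[3.1.2.2] false AND false = false
[3.1.2] false OR false = false
[3.1] false OR false = false
[3] NOT false = true
[root] exactly-one(false, false, true) = true
Overall: true → admitted

Admitted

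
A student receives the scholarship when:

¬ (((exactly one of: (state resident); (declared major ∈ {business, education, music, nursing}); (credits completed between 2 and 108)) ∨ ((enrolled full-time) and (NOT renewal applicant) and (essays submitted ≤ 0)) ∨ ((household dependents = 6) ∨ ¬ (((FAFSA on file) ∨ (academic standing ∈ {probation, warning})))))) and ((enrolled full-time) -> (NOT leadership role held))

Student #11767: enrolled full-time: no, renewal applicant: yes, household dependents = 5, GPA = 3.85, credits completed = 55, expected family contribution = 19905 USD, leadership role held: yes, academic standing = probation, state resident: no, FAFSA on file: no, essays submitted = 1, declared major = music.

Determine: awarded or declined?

Atomic conditions:
  state resident: no → false
  declared major ∈ {business, education, music, nursing}: music is in the set → true
  credits completed between 2 and 108: 55 in [2, 108] is true
  enrolled full-time: no → false
  NOT renewal applicant: yes → false
  essays submitted ≤ 0: 1 ≤ 0 is false
  household dependents = 6: 5 == 6 is false
  FAFSA on file: no → false
  academic standing ∈ {probation, warning}: probation is in the set → true
  NOT leadership role held: yes → false
Combine:
[1.1.1] exactly-one(false, true, true) = false
[1.1.2] false AND false AND false = false
[1.1.3.2.1] false OR true = true
[1.1.3.2] NOT true = false
[1.1.3] false OR false = false
[1.1] false OR false OR false = false
[1] NOT false = true
[2] false → false (antecedent false ⇒ implication holds) = true
[root] true AND true = true
Overall: true → awarded

Awarded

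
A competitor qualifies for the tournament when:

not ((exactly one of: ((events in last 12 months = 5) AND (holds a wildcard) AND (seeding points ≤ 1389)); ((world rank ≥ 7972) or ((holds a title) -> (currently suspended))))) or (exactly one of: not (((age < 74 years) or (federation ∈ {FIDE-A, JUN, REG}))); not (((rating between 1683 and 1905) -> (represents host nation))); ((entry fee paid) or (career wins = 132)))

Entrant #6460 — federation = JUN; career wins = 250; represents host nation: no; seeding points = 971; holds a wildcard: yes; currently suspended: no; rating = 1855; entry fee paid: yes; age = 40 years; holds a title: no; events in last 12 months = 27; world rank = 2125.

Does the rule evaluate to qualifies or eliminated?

Atomic conditions:
  events in last 12 months = 5: 27 == 5 is false
  holds a wildcard: yes → true
  seeding points ≤ 1389: 971 ≤ 1389 is true
  world rank ≥ 7972: 2125 ≥ 7972 is false
  holds a title: no → false
  currently suspended: no → false
  age < 74 years: 40 < 74 is true
  federation ∈ {FIDE-A, JUN, REG}: JUN is in the set → true
  rating between 1683 and 1905: 1855 in [1683, 1905] is true
  represents host nation: no → false
  entry fee paid: yes → true
  career wins = 132: 250 == 132 is false
Combine:
[1.1.1] false AND true AND true = false
[1.1.2.2] false → false (antecedent false ⇒ implication holds) = true
[1.1.2] false OR true = true
[1.1] exactly-one(false, true) = true
[1] NOT true = false
[2.1.1] true OR true = true
[2.1] NOT true = false
[2.2.1] true → false = false
[2.2] NOT false = true
[2.3] true OR false = true
[2] exactly-one(false, true, true) = false
[root] false OR false = false
Overall: false → eliminated

Eliminated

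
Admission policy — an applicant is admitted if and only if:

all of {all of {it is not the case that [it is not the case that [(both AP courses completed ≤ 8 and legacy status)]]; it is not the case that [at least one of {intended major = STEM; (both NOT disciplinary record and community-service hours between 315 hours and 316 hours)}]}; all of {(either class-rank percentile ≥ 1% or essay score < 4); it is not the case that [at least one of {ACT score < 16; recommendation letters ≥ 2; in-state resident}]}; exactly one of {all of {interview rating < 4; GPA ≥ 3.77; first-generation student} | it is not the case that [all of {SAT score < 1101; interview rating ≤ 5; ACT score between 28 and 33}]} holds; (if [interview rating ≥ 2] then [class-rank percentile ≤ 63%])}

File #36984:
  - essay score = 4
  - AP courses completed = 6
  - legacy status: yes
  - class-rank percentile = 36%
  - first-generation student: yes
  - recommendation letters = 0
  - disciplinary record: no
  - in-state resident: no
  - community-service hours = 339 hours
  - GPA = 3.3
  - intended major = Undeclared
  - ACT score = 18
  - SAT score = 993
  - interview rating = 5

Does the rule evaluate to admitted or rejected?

Atomic conditions:
  AP courses completed ≤ 8: 6 ≤ 8 is true
  legacy status: yes → true
  intended major = STEM: Undeclared == STEM is false
  NOT disciplinary record: no → true
  community-service hours between 315 hours and 316 hours: 339 in [315, 316] is false
  class-rank percentile ≥ 1%: 36 ≥ 1 is true
  essay score < 4: 4 < 4 is false
  ACT score < 16: 18 < 16 is false
  recommendation letters ≥ 2: 0 ≥ 2 is false
  in-state resident: no → false
  interview rating < 4: 5 < 4 is false
  GPA ≥ 3.77: 3.3 ≥ 3.77 is false
  first-generation student: yes → true
  SAT score < 1101: 993 < 1101 is true
  interview rating ≤ 5: 5 ≤ 5 is true
  ACT score between 28 and 33: 18 in [28, 33] is false
  interview rating ≥ 2: 5 ≥ 2 is true
  class-rank percentile ≤ 63%: 36 ≤ 63 is true
Combine:
[1.1.1.1] true AND true = true
[1.1.1] NOT true = false
[1.1] NOT false = true
[1.2.1.2] true AND false = false
[1.2.1] false OR false = false
[1.2] NOT false = true
[1] true AND true = true
[2.1] true OR false = true
[2.2.1] false OR false OR false = false
[2.2] NOT false = true
[2] true AND true = true
[3.1] false AND false AND true = false
[3.2.1] true AND true AND false = false
[3.2] NOT false = true
[3] exactly-one(false, true) = true
[4] true → true = true
[root] true AND true AND true AND true = true
Overall: true → admitted

Admitted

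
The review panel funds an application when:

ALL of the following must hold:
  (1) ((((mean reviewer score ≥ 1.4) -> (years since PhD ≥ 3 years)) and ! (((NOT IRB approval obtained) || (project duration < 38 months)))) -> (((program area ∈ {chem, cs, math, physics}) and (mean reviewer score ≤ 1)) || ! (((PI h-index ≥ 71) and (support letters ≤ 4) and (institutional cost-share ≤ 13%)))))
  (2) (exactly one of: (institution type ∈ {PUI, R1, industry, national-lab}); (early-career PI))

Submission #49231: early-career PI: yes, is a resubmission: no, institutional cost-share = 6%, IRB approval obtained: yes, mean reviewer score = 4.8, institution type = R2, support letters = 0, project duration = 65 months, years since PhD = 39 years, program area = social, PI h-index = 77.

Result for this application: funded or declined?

Declined

Atomic conditions:
  mean reviewer score ≥ 1.4: 4.8 ≥ 1.4 is true
  years since PhD ≥ 3 years: 39 ≥ 3 is true
  NOT IRB approval obtained: yes → false
  project duration < 38 months: 65 < 38 is false
  program area ∈ {chem, cs, math, physics}: social is not in the set → false
  mean reviewer score ≤ 1: 4.8 ≤ 1 is false
  PI h-index ≥ 71: 77 ≥ 71 is true
  support letters ≤ 4: 0 ≤ 4 is true
  institutional cost-share ≤ 13%: 6 ≤ 13 is true
  institution type ∈ {PUI, R1, industry, national-lab}: R2 is not in the set → false
  early-career PI: yes → true
Combine:
[1.1.1] true → true = true
[1.1.2.1] false OR false = false
[1.1.2] NOT false = true
[1.1] true AND true = true
[1.2.1] false AND false = false
[1.2.2.1] true AND true AND true = true
[1.2.2] NOT true = false
[1.2] false OR false = false
[1] true → false = false
[2] exactly-one(false, true) = true
[root] false AND true = false
Overall: false → declined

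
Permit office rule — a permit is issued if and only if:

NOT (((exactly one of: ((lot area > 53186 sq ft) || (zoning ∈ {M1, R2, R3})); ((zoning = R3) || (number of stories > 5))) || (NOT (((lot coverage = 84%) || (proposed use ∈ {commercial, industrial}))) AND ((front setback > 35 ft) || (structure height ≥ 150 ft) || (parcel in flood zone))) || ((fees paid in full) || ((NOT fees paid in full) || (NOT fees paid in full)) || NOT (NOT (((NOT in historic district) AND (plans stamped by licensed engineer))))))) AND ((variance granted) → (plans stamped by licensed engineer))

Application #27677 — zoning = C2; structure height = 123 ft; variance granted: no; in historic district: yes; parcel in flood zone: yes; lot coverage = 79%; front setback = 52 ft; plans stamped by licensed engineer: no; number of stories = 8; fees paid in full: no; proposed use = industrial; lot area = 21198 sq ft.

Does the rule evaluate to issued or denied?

Denied

Atomic conditions:
  lot area > 53186 sq ft: 21198 > 53186 is false
  zoning ∈ {M1, R2, R3}: C2 is not in the set → false
  zoning = R3: C2 == R3 is false
  number of stories > 5: 8 > 5 is true
  lot coverage = 84%: 79 == 84 is false
  proposed use ∈ {commercial, industrial}: industrial is in the set → true
  front setback > 35 ft: 52 > 35 is true
  structure height ≥ 150 ft: 123 ≥ 150 is false
  parcel in flood zone: yes → true
  fees paid in full: no → false
  NOT fees paid in full: no → true
  NOT in historic district: yes → false
  plans stamped by licensed engineer: no → false
  variance granted: no → false
Combine:
[1.1.1.1] false OR false = false
[1.1.1.2] false OR true = true
[1.1.1] exactly-one(false, true) = true
[1.1.2.1.1] false OR true = true
[1.1.2.1] NOT true = false
[1.1.2.2] true OR false OR true = true
[1.1.2] false AND true = false
[1.1.3.2] true OR true = true
[1.1.3.3.1.1] false AND false = false
[1.1.3.3.1] NOT false = true
[1.1.3.3] NOT true = false
[1.1.3] false OR true OR false = true
[1.1] true OR false OR true = true
[1] NOT true = false
[2] false → false (antecedent false ⇒ implication holds) = true
[root] false AND true = false
Overall: false → denied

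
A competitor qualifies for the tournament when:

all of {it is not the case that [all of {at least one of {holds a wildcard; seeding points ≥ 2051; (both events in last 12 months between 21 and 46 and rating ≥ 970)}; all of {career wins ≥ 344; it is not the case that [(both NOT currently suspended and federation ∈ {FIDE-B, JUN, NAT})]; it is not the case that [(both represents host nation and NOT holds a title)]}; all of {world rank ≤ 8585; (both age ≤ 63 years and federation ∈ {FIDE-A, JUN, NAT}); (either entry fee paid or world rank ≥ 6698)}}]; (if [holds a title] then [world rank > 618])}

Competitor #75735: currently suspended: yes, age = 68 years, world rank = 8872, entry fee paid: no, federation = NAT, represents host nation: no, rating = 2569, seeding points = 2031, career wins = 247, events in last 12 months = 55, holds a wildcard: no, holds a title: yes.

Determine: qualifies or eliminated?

Atomic conditions:
  holds a wildcard: no → false
  seeding points ≥ 2051: 2031 ≥ 2051 is false
  events in last 12 months between 21 and 46: 55 in [21, 46] is false
  rating ≥ 970: 2569 ≥ 970 is true
  career wins ≥ 344: 247 ≥ 344 is false
  NOT currently suspended: yes → false
  federation ∈ {FIDE-B, JUN, NAT}: NAT is in the set → true
  represents host nation: no → false
  NOT holds a title: yes → false
  world rank ≤ 8585: 8872 ≤ 8585 is false
  age ≤ 63 years: 68 ≤ 63 is false
  federation ∈ {FIDE-A, JUN, NAT}: NAT is in the set → true
  entry fee paid: no → false
  world rank ≥ 6698: 8872 ≥ 6698 is true
  holds a title: yes → true
  world rank > 618: 8872 > 618 is true
Combine:
[1.1.1.3] false AND true = false
[1.1.1] false OR false OR false = false
[1.1.2.2.1] false AND true = false
[1.1.2.2] NOT false = true
[1.1.2.3.1] false AND false = false
[1.1.2.3] NOT false = true
[1.1.2] false AND true AND true = false
[1.1.3.2] false AND true = false
[1.1.3.3] false OR true = true
[1.1.3] false AND false AND true = false
[1.1] false AND false AND false = false
[1] NOT false = true
[2] true → true = true
[root] true AND true = true
Overall: true → qualifies

Qualifies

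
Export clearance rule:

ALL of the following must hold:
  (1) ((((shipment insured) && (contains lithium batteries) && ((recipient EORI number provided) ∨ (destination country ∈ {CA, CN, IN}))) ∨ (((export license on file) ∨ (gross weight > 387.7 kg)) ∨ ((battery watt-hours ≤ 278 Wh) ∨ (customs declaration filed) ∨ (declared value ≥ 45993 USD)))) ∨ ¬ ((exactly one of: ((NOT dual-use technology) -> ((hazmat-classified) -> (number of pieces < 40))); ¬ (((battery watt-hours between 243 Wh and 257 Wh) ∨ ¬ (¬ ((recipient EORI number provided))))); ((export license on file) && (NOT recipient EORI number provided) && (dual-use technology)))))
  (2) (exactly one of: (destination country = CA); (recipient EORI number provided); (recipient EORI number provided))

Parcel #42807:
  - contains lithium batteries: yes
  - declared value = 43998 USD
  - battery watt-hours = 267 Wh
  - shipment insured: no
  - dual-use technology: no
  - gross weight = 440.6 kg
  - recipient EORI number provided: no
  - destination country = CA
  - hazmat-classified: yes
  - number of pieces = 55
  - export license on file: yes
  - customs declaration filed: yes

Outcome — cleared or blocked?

Cleared

Atomic conditions:
  shipment insured: no → false
  contains lithium batteries: yes → true
  recipient EORI number provided: no → false
  destination country ∈ {CA, CN, IN}: CA is in the set → true
  export license on file: yes → true
  gross weight > 387.7 kg: 440.6 > 387.7 is true
  battery watt-hours ≤ 278 Wh: 267 ≤ 278 is true
  customs declaration filed: yes → true
  declared value ≥ 45993 USD: 43998 ≥ 45993 is false
  NOT dual-use technology: no → true
  hazmat-classified: yes → true
  number of pieces < 40: 55 < 40 is false
  battery watt-hours between 243 Wh and 257 Wh: 267 in [243, 257] is false
  NOT recipient EORI number provided: no → true
  dual-use technology: no → false
  destination country = CA: CA == CA is true
Combine:
[1.1.1.3] false OR true = true
[1.1.1] false AND true AND true = false
[1.1.2.1] true OR true = true
[1.1.2.2] true OR true OR false = true
[1.1.2] true OR true = true
[1.1] false OR true = true
[1.2.1.1.2] true → false = false
[1.2.1.1] true → false = false
[1.2.1.2.1.2.1] NOT false = true
[1.2.1.2.1.2] NOT true = false
[1.2.1.2.1] false OR false = false
[1.2.1.2] NOT false = true
[1.2.1.3] true AND true AND false = false
[1.2.1] exactly-one(false, true, false) = true
[1.2] NOT true = false
[1] true OR false = true
[2] exactly-one(true, false, false) = true
[root] true AND true = true
Overall: true → cleared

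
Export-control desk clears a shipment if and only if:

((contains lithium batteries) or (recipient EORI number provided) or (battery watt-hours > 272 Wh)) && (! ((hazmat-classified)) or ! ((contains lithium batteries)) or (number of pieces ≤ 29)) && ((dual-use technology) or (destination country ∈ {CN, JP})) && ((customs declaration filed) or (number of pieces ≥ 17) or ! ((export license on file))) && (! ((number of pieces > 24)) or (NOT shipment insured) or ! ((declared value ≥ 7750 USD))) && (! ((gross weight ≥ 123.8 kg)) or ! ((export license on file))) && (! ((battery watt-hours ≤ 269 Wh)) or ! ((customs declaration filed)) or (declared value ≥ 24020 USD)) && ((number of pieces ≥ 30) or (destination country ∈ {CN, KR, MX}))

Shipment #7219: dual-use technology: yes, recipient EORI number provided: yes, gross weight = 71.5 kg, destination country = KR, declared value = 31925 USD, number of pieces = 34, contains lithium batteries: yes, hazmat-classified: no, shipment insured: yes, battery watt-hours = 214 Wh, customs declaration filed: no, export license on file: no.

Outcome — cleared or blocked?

Blocked

Atomic conditions:
  contains lithium batteries: yes → true
  recipient EORI number provided: yes → true
  battery watt-hours > 272 Wh: 214 > 272 is false
  hazmat-classified: no → false
  number of pieces ≤ 29: 34 ≤ 29 is false
  dual-use technology: yes → true
  destination country ∈ {CN, JP}: KR is not in the set → false
  customs declaration filed: no → false
  number of pieces ≥ 17: 34 ≥ 17 is true
  export license on file: no → false
  number of pieces > 24: 34 > 24 is true
  NOT shipment insured: yes → false
  declared value ≥ 7750 USD: 31925 ≥ 7750 is true
  gross weight ≥ 123.8 kg: 71.5 ≥ 123.8 is false
  battery watt-hours ≤ 269 Wh: 214 ≤ 269 is true
  declared value ≥ 24020 USD: 31925 ≥ 24020 is true
  number of pieces ≥ 30: 34 ≥ 30 is true
  destination country ∈ {CN, KR, MX}: KR is in the set → true
Combine:
[1] true OR true OR false = true
[2.1] NOT false = true
[2.2] NOT true = false
[2] true OR false OR false = true
[3] true OR false = true
[4.3] NOT false = true
[4] false OR true OR true = true
[5.1] NOT true = false
[5.3] NOT true = false
[5] false OR false OR false = false
[6.1] NOT false = true
[6.2] NOT false = true
[6] true OR true = true
[7.1] NOT true = false
[7.2] NOT false = true
[7] false OR true OR true = true
[8] true OR true = true
[root] true AND true AND true AND true AND false AND true AND true AND true = false
Overall: false → blocked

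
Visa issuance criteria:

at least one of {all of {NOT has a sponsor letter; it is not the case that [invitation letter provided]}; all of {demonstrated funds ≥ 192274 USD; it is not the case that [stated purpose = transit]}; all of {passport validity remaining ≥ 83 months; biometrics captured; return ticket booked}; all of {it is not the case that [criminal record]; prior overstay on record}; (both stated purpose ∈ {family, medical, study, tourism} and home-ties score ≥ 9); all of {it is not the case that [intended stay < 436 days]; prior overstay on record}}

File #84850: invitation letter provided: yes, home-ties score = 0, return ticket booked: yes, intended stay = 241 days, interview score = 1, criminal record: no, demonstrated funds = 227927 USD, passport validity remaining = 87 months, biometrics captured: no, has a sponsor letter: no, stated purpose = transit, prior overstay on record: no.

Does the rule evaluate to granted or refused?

Atomic conditions:
  NOT has a sponsor letter: no → true
  invitation letter provided: yes → true
  demonstrated funds ≥ 192274 USD: 227927 ≥ 192274 is true
  stated purpose = transit: transit == transit is true
  passport validity remaining ≥ 83 months: 87 ≥ 83 is true
  biometrics captured: no → false
  return ticket booked: yes → true
  criminal record: no → false
  prior overstay on record: no → false
  stated purpose ∈ {family, medical, study, tourism}: transit is not in the set → false
  home-ties score ≥ 9: 0 ≥ 9 is false
  intended stay < 436 days: 241 < 436 is true
Combine:
[1.2] NOT true = false
[1] true AND false = false
[2.2] NOT true = false
[2] true AND false = false
[3] true AND false AND true = false
[4.1] NOT false = true
[4] true AND false = false
[5] false AND false = false
[6.1] NOT true = false
[6] false AND false = false
[root] false OR false OR false OR false OR false OR false = false
Overall: false → refused

Refused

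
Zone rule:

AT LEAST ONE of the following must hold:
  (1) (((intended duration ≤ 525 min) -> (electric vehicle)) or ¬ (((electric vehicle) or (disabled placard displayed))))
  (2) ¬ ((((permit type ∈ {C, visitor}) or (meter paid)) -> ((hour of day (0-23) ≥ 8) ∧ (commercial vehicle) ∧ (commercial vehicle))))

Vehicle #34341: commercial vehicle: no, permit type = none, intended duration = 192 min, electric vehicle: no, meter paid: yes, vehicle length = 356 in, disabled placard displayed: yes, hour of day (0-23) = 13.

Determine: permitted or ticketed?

Atomic conditions:
  intended duration ≤ 525 min: 192 ≤ 525 is true
  electric vehicle: no → false
  disabled placard displayed: yes → true
  permit type ∈ {C, visitor}: none is not in the set → false
  meter paid: yes → true
  hour of day (0-23) ≥ 8: 13 ≥ 8 is true
  commercial vehicle: no → false
Combine:
[1.1] true → false = false
[1.2.1] false OR true = true
[1.2] NOT true = false
[1] false OR false = false
[2.1.1] false OR true = true
[2.1.2] true AND false AND false = false
[2.1] true → false = false
[2] NOT false = true
[root] false OR true = true
Overall: true → permitted

Permitted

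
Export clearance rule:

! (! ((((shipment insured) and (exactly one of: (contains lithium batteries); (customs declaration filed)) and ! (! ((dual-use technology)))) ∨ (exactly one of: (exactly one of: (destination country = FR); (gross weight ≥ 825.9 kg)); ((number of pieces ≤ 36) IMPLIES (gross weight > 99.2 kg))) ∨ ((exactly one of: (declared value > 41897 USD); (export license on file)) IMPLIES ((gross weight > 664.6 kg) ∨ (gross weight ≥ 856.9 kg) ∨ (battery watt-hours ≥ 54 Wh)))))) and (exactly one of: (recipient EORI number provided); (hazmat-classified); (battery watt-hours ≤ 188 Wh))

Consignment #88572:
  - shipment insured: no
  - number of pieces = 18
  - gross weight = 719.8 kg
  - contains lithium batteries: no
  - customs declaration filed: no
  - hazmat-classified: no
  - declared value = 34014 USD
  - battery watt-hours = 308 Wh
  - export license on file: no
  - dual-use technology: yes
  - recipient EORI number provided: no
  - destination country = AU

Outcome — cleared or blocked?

Atomic conditions:
  shipment insured: no → false
  contains lithium batteries: no → false
  customs declaration filed: no → false
  dual-use technology: yes → true
  destination country = FR: AU == FR is false
  gross weight ≥ 825.9 kg: 719.8 ≥ 825.9 is false
  number of pieces ≤ 36: 18 ≤ 36 is true
  gross weight > 99.2 kg: 719.8 > 99.2 is true
  declared value > 41897 USD: 34014 > 41897 is false
  export license on file: no → false
  gross weight > 664.6 kg: 719.8 > 664.6 is true
  gross weight ≥ 856.9 kg: 719.8 ≥ 856.9 is false
  battery watt-hours ≥ 54 Wh: 308 ≥ 54 is true
  recipient EORI number provided: no → false
  hazmat-classified: no → false
  battery watt-hours ≤ 188 Wh: 308 ≤ 188 is false
Combine:
[1.1.1.1.2] exactly-one(false, false) = false
[1.1.1.1.3.1] NOT true = false
[1.1.1.1.3] NOT false = true
[1.1.1.1] false AND false AND true = false
[1.1.1.2.1] exactly-one(false, false) = false
[1.1.1.2.2] true → true = true
[1.1.1.2] exactly-one(false, true) = true
[1.1.1.3.1] exactly-one(false, false) = false
[1.1.1.3.2] true OR false OR true = true
[1.1.1.3] false → true (antecedent false ⇒ implication holds) = true
[1.1.1] false OR true OR true = true
[1.1] NOT true = false
[1] NOT false = true
[2] exactly-one(false, false, false) = false
[root] true AND false = false
Overall: false → blocked

Blocked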